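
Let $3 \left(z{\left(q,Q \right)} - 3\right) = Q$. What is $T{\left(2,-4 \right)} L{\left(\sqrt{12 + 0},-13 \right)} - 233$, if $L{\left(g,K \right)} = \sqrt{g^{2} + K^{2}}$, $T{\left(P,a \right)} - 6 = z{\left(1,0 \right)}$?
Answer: $-233 + 9 \sqrt{181} \approx -111.92$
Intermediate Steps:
$z{\left(q,Q \right)} = 3 + \frac{Q}{3}$
$T{\left(P,a \right)} = 9$ ($T{\left(P,a \right)} = 6 + \left(3 + \frac{1}{3} \cdot 0\right) = 6 + \left(3 + 0\right) = 6 + 3 = 9$)
$L{\left(g,K \right)} = \sqrt{K^{2} + g^{2}}$
$T{\left(2,-4 \right)} L{\left(\sqrt{12 + 0},-13 \right)} - 233 = 9 \sqrt{\left(-13\right)^{2} + \left(\sqrt{12 + 0}\right)^{2}} - 233 = 9 \sqrt{169 + \left(\sqrt{12}\right)^{2}} - 233 = 9 \sqrt{169 + \left(2 \sqrt{3}\right)^{2}} - 233 = 9 \sqrt{169 + 12} - 233 = 9 \sqrt{181} - 233 = -233 + 9 \sqrt{181}$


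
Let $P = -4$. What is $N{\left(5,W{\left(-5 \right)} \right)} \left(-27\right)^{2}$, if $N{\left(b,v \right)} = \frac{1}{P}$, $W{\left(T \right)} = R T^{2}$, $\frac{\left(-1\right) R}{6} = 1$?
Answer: $- \frac{729}{4} \approx -182.25$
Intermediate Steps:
$R = -6$ ($R = \left(-6\right) 1 = -6$)
$W{\left(T \right)} = - 6 T^{2}$
$N{\left(b,v \right)} = - \frac{1}{4}$ ($N{\left(b,v \right)} = \frac{1}{-4} = - \frac{1}{4}$)
$N{\left(5,W{\left(-5 \right)} \right)} \left(-27\right)^{2} = - \frac{\left(-27\right)^{2}}{4} = \left(- \frac{1}{4}\right) 729 = - \frac{729}{4}$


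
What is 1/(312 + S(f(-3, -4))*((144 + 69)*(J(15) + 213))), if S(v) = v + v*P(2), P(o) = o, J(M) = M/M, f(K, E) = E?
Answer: -1/546672 ≈ -1.8293e-6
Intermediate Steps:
J(M) = 1
S(v) = 3*v (S(v) = v + v*2 = v + 2*v = 3*v)
1/(312 + S(f(-3, -4))*((144 + 69)*(J(15) + 213))) = 1/(312 + (3*(-4))*((144 + 69)*(1 + 213))) = 1/(312 - 2556*214) = 1/(312 - 12*45582) = 1/(312 - 546984) = 1/(-546672) = -1/546672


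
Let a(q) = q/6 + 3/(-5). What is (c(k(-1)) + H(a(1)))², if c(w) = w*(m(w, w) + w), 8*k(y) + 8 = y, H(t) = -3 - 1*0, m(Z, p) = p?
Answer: 225/1024 ≈ 0.21973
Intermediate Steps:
a(q) = -⅗ + q/6 (a(q) = q*(⅙) + 3*(-⅕) = q/6 - ⅗ = -⅗ + q/6)
H(t) = -3 (H(t) = -3 + 0 = -3)
k(y) = -1 + y/8
c(w) = 2*w² (c(w) = w*(w + w) = w*(2*w) = 2*w²)
(c(k(-1)) + H(a(1)))² = (2*(-1 + (⅛)*(-1))² - 3)² = (2*(-1 - ⅛)² - 3)² = (2*(-9/8)² - 3)² = (2*(81/64) - 3)² = (81/32 - 3)² = (-15/32)² = 225/1024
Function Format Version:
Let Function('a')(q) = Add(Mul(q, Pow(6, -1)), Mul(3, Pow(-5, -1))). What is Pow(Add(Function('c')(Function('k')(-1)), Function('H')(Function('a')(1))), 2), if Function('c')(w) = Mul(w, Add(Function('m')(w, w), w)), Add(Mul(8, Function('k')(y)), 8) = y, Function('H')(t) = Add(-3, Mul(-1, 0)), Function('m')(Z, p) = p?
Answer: Rational(225, 1024) ≈ 0.21973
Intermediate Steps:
Function('a')(q) = Add(Rational(-3, 5), Mul(Rational(1, 6), q)) (Function('a')(q) = Add(Mul(q, Rational(1, 6)), Mul(3, Rational(-1, 5))) = Add(Mul(Rational(1, 6), q), Rational(-3, 5)) = Add(Rational(-3, 5), Mul(Rational(1, 6), q)))
Function('H')(t) = -3 (Function('H')(t) = Add(-3, 0) = -3)
Function('k')(y) = Add(-1, Mul(Rational(1, 8), y))
Function('c')(w) = Mul(2, Pow(w, 2)) (Function('c')(w) = Mul(w, Add(w, w)) = Mul(w, Mul(2, w)) = Mul(2, Pow(w, 2)))
Pow(Add(Function('c')(Function('k')(-1)), Function('H')(Function('a')(1))), 2) = Pow(Add(Mul(2, Pow(Add(-1, Mul(Rational(1, 8), -1)), 2)), -3), 2) = Pow(Add(Mul(2, Pow(Add(-1, Rational(-1, 8)), 2)), -3), 2) = Pow(Add(Mul(2, Pow(Rational(-9, 8), 2)), -3), 2) = Pow(Add(Mul(2, Rational(81, 64)), -3), 2) = Pow(Add(Rational(81, 32), -3), 2) = Pow(Rational(-15, 32), 2) = Rational(225, 1024)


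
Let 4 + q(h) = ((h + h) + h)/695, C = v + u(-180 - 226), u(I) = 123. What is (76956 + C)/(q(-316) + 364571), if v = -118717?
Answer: -28938410/253373117 ≈ -0.11421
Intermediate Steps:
C = -118594 (C = -118717 + 123 = -118594)
q(h) = -4 + 3*h/695 (q(h) = -4 + ((h + h) + h)/695 = -4 + (2*h + h)*(1/695) = -4 + (3*h)*(1/695) = -4 + 3*h/695)
(76956 + C)/(q(-316) + 364571) = (76956 - 118594)/((-4 + (3/695)*(-316)) + 364571) = -41638/((-4 - 948/695) + 364571) = -41638/(-3728/695 + 364571) = -41638/253373117/695 = -41638*695/253373117 = -28938410/253373117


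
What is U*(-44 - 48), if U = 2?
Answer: -184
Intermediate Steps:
U*(-44 - 48) = 2*(-44 - 48) = 2*(-92) = -184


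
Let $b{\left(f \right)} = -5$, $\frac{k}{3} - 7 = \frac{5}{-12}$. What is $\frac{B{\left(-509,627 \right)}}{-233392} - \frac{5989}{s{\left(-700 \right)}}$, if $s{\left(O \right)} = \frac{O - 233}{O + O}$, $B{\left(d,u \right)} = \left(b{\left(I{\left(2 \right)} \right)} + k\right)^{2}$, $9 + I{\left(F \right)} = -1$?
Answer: $- \frac{31310380258973}{3484075776} \approx -8986.7$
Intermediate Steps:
$k = \frac{79}{4}$ ($k = 21 + 3 \frac{5}{-12} = 21 + 3 \cdot 5 \left(- \frac{1}{12}\right) = 21 + 3 \left(- \frac{5}{12}\right) = 21 - \frac{5}{4} = \frac{79}{4} \approx 19.75$)
$I{\left(F \right)} = -10$ ($I{\left(F \right)} = -9 - 1 = -10$)
$B{\left(d,u \right)} = \frac{3481}{16}$ ($B{\left(d,u \right)} = \left(-5 + \frac{79}{4}\right)^{2} = \left(\frac{59}{4}\right)^{2} = \frac{3481}{16}$)
$s{\left(O \right)} = \frac{-233 + O}{2 O}$
$\frac{B{\left(-509,627 \right)}}{-233392} - \frac{5989}{s{\left(-700 \right)}} = \frac{3481}{16 \left(-233392\right)} - \frac{5989}{\frac{1}{2} \frac{1}{-700} \left(-233 - 700\right)} = \frac{3481}{16} \left(- \frac{1}{233392}\right) - \frac{5989}{\frac{1}{2} \left(- \frac{1}{700}\right) \left(-933\right)} = - \frac{3481}{3734272} - \frac{5989}{\frac{933}{1400}} = - \frac{3481}{3734272} - \frac{8384600}{933} = - \frac{31310380258973}{3484075776}$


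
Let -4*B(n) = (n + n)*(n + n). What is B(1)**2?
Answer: 1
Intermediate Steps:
B(n) = -n**2 (B(n) = -(n + n)*(n + n)/4 = -2*n*2*n/4 = -n**2)
B(1)**2 = (-1*1**2)**2 = (-1*1)**2 = (-1)**2 = 1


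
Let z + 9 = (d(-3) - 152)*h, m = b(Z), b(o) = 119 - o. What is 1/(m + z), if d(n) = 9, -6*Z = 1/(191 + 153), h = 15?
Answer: -2064/4200239 ≈ -0.00049140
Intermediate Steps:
Z = -1/2064 (Z = -1/(6*(191 + 153)) = -1/6/344 = -1/6*1/344 = -1/2064 ≈ -0.00048450)
m = 245617/2064 (m = 119 - 1*(-1/2064) = 119 + 1/2064 = 245617/2064 ≈ 119.00)
z = -2154 (z = -9 + (9 - 152)*15 = -9 - 143*15 = -9 - 2145 = -2154)
1/(m + z) = 1/(245617/2064 - 2154) = 1/(-4200239/2064) = -2064/4200239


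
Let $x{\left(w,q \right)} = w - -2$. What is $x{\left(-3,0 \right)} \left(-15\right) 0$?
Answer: $0$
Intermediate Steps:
$x{\left(w,q \right)} = 2 + w$ ($x{\left(w,q \right)} = w + 2 = 2 + w$)
$x{\left(-3,0 \right)} \left(-15\right) 0 = \left(2 - 3\right) \left(-15\right) 0 = \left(-1\right) \left(-15\right) 0 = 15 \cdot 0 = 0$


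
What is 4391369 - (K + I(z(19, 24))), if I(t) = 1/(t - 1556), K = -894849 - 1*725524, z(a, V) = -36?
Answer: 9570693265/1592 ≈ 6.0117e+6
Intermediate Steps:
K = -1620373 (K = -894849 - 725524 = -1620373)
I(t) = 1/(-1556 + t)
4391369 - (K + I(z(19, 24))) = 4391369 - (-1620373 + 1/(-1556 - 36)) = 4391369 - (-1620373 + 1/(-1592)) = 4391369 - (-1620373 - 1/1592) = 4391369 - 1*(-2579633817/1592) = 4391369 + 2579633817/1592 = 9570693265/1592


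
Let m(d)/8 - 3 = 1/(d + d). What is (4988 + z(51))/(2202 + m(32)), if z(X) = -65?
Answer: 39384/17809 ≈ 2.2115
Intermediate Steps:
m(d) = 24 + 4/d (m(d) = 24 + 8/(d + d) = 24 + 8/((2*d)) = 24 + 8*(1/(2*d)) = 24 + 4/d)
(4988 + z(51))/(2202 + m(32)) = (4988 - 65)/(2202 + (24 + 4/32)) = 4923/(2202 + (24 + 4*(1/32))) = 4923/(2202 + (24 + 1/8)) = 4923/(2202 + 193/8) = 4923/(17809/8) = 4923*(8/17809) = 39384/17809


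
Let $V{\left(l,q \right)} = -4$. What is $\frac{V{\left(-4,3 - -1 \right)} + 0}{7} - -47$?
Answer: $\frac{325}{7} \approx 46.429$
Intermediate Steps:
$\frac{V{\left(-4,3 - -1 \right)} + 0}{7} - -47 = \frac{-4 + 0}{7} - -47 = \left(-4\right) \frac{1}{7} + 47 = - \frac{4}{7} + 47 = \frac{325}{7}$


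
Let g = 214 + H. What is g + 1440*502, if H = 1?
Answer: 723095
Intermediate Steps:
g = 215 (g = 214 + 1 = 215)
g + 1440*502 = 215 + 1440*502 = 215 + 722880 = 723095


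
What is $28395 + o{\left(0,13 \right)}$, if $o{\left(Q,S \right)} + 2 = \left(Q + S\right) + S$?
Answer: $28419$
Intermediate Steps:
$o{\left(Q,S \right)} = -2 + Q + 2 S$ ($o{\left(Q,S \right)} = -2 + \left(\left(Q + S\right) + S\right) = -2 + \left(Q + 2 S\right) = -2 + Q + 2 S$)
$28395 + o{\left(0,13 \right)} = 28395 + \left(-2 + 0 + 2 \cdot 13\right) = 28395 + \left(-2 + 0 + 26\right) = 28395 + 24 = 28419$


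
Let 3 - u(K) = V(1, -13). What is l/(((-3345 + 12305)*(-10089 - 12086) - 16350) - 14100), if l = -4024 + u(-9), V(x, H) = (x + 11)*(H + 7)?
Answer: 3949/198718450 ≈ 1.9872e-5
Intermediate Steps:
V(x, H) = (7 + H)*(11 + x) (V(x, H) = (11 + x)*(7 + H) = (7 + H)*(11 + x))
u(K) = 75 (u(K) = 3 - (77 + 7*1 + 11*(-13) - 13*1) = 3 - (77 + 7 - 143 - 13) = 3 - 1*(-72) = 3 + 72 = 75)
l = -3949 (l = -4024 + 75 = -3949)
l/(((-3345 + 12305)*(-10089 - 12086) - 16350) - 14100) = -3949/(((-3345 + 12305)*(-10089 - 12086) - 16350) - 14100) = -3949/((8960*(-22175) - 16350) - 14100) = -3949/((-198688000 - 16350) - 14100) = -3949/(-198704350 - 14100) = -3949/(-198718450) = -3949*(-1/198718450) = 3949/198718450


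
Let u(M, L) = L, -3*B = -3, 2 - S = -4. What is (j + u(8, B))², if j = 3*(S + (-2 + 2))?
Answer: 361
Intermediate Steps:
S = 6 (S = 2 - 1*(-4) = 2 + 4 = 6)
j = 18 (j = 3*(6 + (-2 + 2)) = 3*(6 + 0) = 3*6 = 18)
B = 1 (B = -⅓*(-3) = 1)
(j + u(8, B))² = (18 + 1)² = 19² = 361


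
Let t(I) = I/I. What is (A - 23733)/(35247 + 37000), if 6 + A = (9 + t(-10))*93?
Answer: -22809/72247 ≈ -0.31571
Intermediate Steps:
t(I) = 1
A = 924 (A = -6 + (9 + 1)*93 = -6 + 10*93 = -6 + 930 = 924)
(A - 23733)/(35247 + 37000) = (924 - 23733)/(35247 + 37000) = -22809/72247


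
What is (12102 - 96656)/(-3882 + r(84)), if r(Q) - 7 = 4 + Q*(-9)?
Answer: 84554/4627 ≈ 18.274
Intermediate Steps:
r(Q) = 11 - 9*Q (r(Q) = 7 + (4 + Q*(-9)) = 7 + (4 - 9*Q) = 11 - 9*Q)
(12102 - 96656)/(-3882 + r(84)) = (12102 - 96656)/(-3882 + (11 - 9*84)) = -84554/(-3882 + (11 - 756)) = -84554/(-3882 - 745) = -84554/(-4627) = -84554*(-1/4627) = 84554/4627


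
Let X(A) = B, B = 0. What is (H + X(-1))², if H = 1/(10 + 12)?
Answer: 1/484 ≈ 0.0020661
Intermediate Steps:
X(A) = 0
H = 1/22 ≈ 0.045455
(H + X(-1))² = (1/22 + 0)² = (1/22)² = 1/484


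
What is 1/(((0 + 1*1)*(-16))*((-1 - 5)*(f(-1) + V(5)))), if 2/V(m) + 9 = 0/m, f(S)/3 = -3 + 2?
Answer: -3/928 ≈ -0.0032328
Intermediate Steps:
f(S) = -3 (f(S) = 3*(-3 + 2) = 3*(-1) = -3)
V(m) = -2/9 (V(m) = 2/(-9 + 0/m) = 2/(-9 + 0) = 2/(-9) = 2*(-⅑) = -2/9)
1/(((0 + 1*1)*(-16))*((-1 - 5)*(f(-1) + V(5)))) = 1/(((0 + 1*1)*(-16))*((-1 - 5)*(-3 - 2/9))) = 1/(((0 + 1)*(-16))*(-6*(-29/9))) = 1/((1*(-16))*(58/3)) = 1/(-16*58/3) = 1/(-928/3) = -3/928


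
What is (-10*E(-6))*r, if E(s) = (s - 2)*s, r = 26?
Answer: -12480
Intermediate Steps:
E(s) = s*(-2 + s) (E(s) = (-2 + s)*s = s*(-2 + s))
(-10*E(-6))*r = -(-60)*(-2 - 6)*26 = -(-60)*(-8)*26 = -10*48*26 = -480*26 = -12480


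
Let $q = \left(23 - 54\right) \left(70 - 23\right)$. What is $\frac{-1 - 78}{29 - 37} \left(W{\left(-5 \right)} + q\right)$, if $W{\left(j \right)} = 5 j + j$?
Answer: $- \frac{117473}{8} \approx -14684.0$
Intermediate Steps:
$W{\left(j \right)} = 6 j$
$q = -1457$ ($q = \left(-31\right) 47 = -1457$)
$\frac{-1 - 78}{29 - 37} \left(W{\left(-5 \right)} + q\right) = \frac{-1 - 78}{29 - 37} \left(6 \left(-5\right) - 1457\right) = - \frac{79}{-8} \left(-30 - 1457\right) = \left(-79\right) \left(- \frac{1}{8}\right) \left(-1487\right) = \frac{79}{8} \left(-1487\right) = - \frac{117473}{8}$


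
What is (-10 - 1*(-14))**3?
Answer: 64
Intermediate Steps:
(-10 - 1*(-14))**3 = (-10 + 14)**3 = 4**3 = 64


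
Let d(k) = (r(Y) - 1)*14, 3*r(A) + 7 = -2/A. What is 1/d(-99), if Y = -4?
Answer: -3/133 ≈ -0.022556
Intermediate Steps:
r(A) = -7/3 - 2/(3*A) (r(A) = -7/3 + (-2/A)/3 = -7/3 - 2/(3*A))
d(k) = -133/3 (d(k) = ((1/3)*(-2 - 7*(-4))/(-4) - 1)*14 = ((1/3)*(-1/4)*(-2 + 28) - 1)*14 = ((1/3)*(-1/4)*26 - 1)*14 = (-13/6 - 1)*14 = -19/6*14 = -133/3)
1/d(-99) = 1/(-133/3) = -3/133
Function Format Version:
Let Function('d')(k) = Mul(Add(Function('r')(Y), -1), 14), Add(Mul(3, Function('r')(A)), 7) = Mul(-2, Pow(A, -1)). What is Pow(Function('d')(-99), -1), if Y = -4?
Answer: Rational(-3, 133) ≈ -0.022556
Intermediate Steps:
Function('r')(A) = Add(Rational(-7, 3), Mul(Rational(-2, 3), Pow(A, -1))) (Function('r')(A) = Add(Rational(-7, 3), Mul(Rational(1, 3), Mul(-2, Pow(A, -1)))) = Add(Rational(-7, 3), Mul(Rational(-2, 3), Pow(A, -1))))
Function('d')(k) = Rational(-133, 3) (Function('d')(k) = Mul(Add(Mul(Rational(1, 3), Pow(-4, -1), Add(-2, Mul(-7, -4))), -1), 14) = Mul(Add(Mul(Rational(1, 3), Rational(-1, 4), Add(-2, 28)), -1), 14) = Mul(Add(Mul(Rational(1, 3), Rational(-1, 4), 26), -1), 14) = Mul(Add(Rational(-13, 6), -1), 14) = Mul(Rational(-19, 6), 14) = Rational(-133, 3))
Pow(Function('d')(-99), -1) = Pow(Rational(-133, 3), -1) = Rational(-3, 133)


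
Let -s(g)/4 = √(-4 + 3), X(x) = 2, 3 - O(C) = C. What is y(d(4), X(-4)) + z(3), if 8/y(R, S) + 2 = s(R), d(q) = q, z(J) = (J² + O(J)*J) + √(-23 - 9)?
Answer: 41/5 + 8*I/5 + 4*I*√2 ≈ 8.2 + 7.2569*I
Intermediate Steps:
O(C) = 3 - C
z(J) = J² + J*(3 - J) + 4*I*√2 (z(J) = (J² + (3 - J)*J) + √(-23 - 9) = (J² + J*(3 - J)) + √(-32) = (J² + J*(3 - J)) + 4*I*√2 = J² + J*(3 - J) + 4*I*√2)
s(g) = -4*I (s(g) = -4*√(-4 + 3) = -4*I)
y(R, S) = 2*(-2 + 4*I)/5 (y(R, S) = 8/(-2 - 4*I) = 8*((-2 + 4*I)/20) = 2*(-2 + 4*I)/5)
y(d(4), X(-4)) + z(3) = (-⅘ + 8*I/5) + (3*3 + 4*I*√2) = (-⅘ + 8*I/5) + (9 + 4*I*√2) = 41/5 + 8*I/5 + 4*I*√2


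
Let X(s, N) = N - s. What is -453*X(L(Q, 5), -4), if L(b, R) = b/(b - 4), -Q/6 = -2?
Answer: 4983/2 ≈ 2491.5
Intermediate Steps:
Q = 12 (Q = -6*(-2) = 12)
L(b, R) = b/(-4 + b)
-453*X(L(Q, 5), -4) = -453*(-4 - 12/(-4 + 12)) = -453*(-4 - 12/8) = -453*(-4 - 1*3/2) = -453*(-4 - 3/2) = -453*(-11/2) = 4983/2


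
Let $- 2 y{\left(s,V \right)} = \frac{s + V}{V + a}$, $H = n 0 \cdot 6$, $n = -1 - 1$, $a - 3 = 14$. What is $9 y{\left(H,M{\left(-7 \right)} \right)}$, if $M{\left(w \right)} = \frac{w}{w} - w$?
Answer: $- \frac{36}{25} \approx -1.44$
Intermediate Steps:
$a = 17$ ($a = 3 + 14 = 17$)
$M{\left(w \right)} = 1 - w$
$n = -2$ ($n = -1 - 1 = -2$)
$H = 0$ ($H = \left(-2\right) 0 \cdot 6 = 0 \cdot 6 = 0$)
$y{\left(s,V \right)} = - \frac{V + s}{2 \left(17 + V\right)}$ ($y{\left(s,V \right)} = - \frac{\left(s + V\right) \frac{1}{V + 17}}{2} = - \frac{\left(V + s\right) \frac{1}{17 + V}}{2} = - \frac{\frac{1}{17 + V} \left(V + s\right)}{2} = - \frac{V + s}{2 \left(17 + V\right)}$)
$9 y{\left(H,M{\left(-7 \right)} \right)} = 9 \frac{- (1 - -7) - 0}{2 \left(17 + \left(1 - -7\right)\right)} = 9 \frac{- (1 + 7) + 0}{2 \left(17 + \left(1 + 7\right)\right)} = 9 \frac{\left(-1\right) 8 + 0}{2 \left(17 + 8\right)} = 9 \frac{-8 + 0}{2 \cdot 25} = 9 \cdot \frac{1}{2} \cdot \frac{1}{25} \left(-8\right) = 9 \left(- \frac{4}{25}\right) = - \frac{36}{25}$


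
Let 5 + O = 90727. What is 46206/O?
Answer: 23103/45361 ≈ 0.50931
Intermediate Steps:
O = 90722 (O = -5 + 90727 = 90722)
46206/O = 46206/90722 = 46206*(1/90722) = 23103/45361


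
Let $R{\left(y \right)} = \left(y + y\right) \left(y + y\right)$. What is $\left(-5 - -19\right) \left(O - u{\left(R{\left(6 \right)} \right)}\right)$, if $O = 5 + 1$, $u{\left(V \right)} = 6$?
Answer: $0$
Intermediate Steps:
$R{\left(y \right)} = 4 y^{2}$ ($R{\left(y \right)} = 2 y 2 y = 4 y^{2}$)
$O = 6$
$\left(-5 - -19\right) \left(O - u{\left(R{\left(6 \right)} \right)}\right) = \left(-5 - -19\right) \left(6 - 6\right) = \left(-5 + 19\right) \left(6 - 6\right) = 14 \cdot 0 = 0$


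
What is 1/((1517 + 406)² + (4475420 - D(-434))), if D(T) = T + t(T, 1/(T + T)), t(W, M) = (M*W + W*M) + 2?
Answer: 1/8173780 ≈ 1.2234e-7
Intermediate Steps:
t(W, M) = 2 + 2*M*W (t(W, M) = (M*W + M*W) + 2 = 2*M*W + 2 = 2 + 2*M*W)
D(T) = 3 + T (D(T) = T + (2 + 2*T/(T + T)) = T + (2 + 2*T/((2*T))) = T + (2 + 2*(1/(2*T))*T) = T + (2 + 1) = T + 3 = 3 + T)
1/((1517 + 406)² + (4475420 - D(-434))) = 1/((1517 + 406)² + (4475420 - (3 - 434))) = 1/(1923² + (4475420 - 1*(-431))) = 1/(3697929 + (4475420 + 431)) = 1/(3697929 + 4475851) = 1/8173780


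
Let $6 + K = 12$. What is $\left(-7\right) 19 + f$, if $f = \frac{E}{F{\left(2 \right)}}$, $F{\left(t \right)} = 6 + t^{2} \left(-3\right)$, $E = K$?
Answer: $-134$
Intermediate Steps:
$K = 6$ ($K = -6 + 12 = 6$)
$E = 6$
$F{\left(t \right)} = 6 - 3 t^{2}$
$f = -1$ ($f = \frac{6}{6 - 3 \cdot 2^{2}} = \frac{6}{6 - 12} = \frac{6}{-6} = 6 \left(- \frac{1}{6}\right) = -1$)
$\left(-7\right) 19 + f = \left(-7\right) 19 - 1 = -133 - 1 = -134$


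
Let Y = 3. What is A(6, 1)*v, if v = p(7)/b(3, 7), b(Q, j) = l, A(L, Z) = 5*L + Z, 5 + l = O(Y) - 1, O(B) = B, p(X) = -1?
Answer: 31/3 ≈ 10.333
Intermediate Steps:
l = -3 (l = -5 + (3 - 1) = -5 + 2 = -3)
A(L, Z) = Z + 5*L
b(Q, j) = -3
v = ⅓ (v = -1/(-3) = -1*(-⅓) = ⅓ ≈ 0.33333)
A(6, 1)*v = (1 + 5*6)*(⅓) = (1 + 30)*(⅓) = 31*(⅓) = 31/3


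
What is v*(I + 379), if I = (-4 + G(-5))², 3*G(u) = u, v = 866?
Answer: 3204200/9 ≈ 3.5602e+5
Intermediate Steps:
G(u) = u/3
I = 289/9 (I = (-4 + (⅓)*(-5))² = (-4 - 5/3)² = (-17/3)² = 289/9 ≈ 32.111)
v*(I + 379) = 866*(289/9 + 379) = 866*(3700/9) = 3204200/9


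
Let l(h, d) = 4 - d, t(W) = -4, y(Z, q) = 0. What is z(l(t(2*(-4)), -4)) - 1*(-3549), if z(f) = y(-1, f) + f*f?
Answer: 3613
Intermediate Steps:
z(f) = f² (z(f) = 0 + f*f = 0 + f² = f²)
z(l(t(2*(-4)), -4)) - 1*(-3549) = (4 - 1*(-4))² - 1*(-3549) = (4 + 4)² + 3549 = 8² + 3549 = 64 + 3549 = 3613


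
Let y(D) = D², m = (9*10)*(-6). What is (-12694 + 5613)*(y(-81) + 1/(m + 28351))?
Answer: -1292055709732/27811 ≈ -4.6458e+7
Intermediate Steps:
m = -540 (m = 90*(-6) = -540)
(-12694 + 5613)*(y(-81) + 1/(m + 28351)) = (-12694 + 5613)*((-81)² + 1/(-540 + 28351)) = -7081*(6561 + 1/27811) = -7081*182467972/27811 = -1292055709732/27811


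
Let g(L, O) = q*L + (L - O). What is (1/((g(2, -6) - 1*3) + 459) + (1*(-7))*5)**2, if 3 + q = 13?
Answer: 286929721/234256 ≈ 1224.9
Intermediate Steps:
q = 10 (q = -3 + 13 = 10)
g(L, O) = -O + 11*L (g(L, O) = 10*L + (L - O) = -O + 11*L)
(1/((g(2, -6) - 1*3) + 459) + (1*(-7))*5)**2 = (1/(((-1*(-6) + 11*2) - 1*3) + 459) + (1*(-7))*5)**2 = (1/(((6 + 22) - 3) + 459) - 7*5)**2 = (1/((28 - 3) + 459) - 35)**2 = (1/(25 + 459) - 35)**2 = (1/484 - 35)**2 = (-16939/484)**2 = 286929721/234256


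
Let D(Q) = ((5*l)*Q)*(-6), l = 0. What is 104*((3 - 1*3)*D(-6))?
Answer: 0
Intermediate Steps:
D(Q) = 0 (D(Q) = ((5*0)*Q)*(-6) = (0*Q)*(-6) = 0*(-6) = 0)
104*((3 - 1*3)*D(-6)) = 104*((3 - 1*3)*0) = 104*((3 - 3)*0) = 104*(0*0) = 104*0 = 0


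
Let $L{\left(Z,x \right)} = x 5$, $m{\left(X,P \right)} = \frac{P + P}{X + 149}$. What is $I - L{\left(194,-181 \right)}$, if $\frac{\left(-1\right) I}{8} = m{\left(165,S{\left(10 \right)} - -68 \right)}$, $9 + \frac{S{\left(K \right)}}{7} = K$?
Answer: $\frac{141485}{157} \approx 901.18$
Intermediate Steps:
$S{\left(K \right)} = -63 + 7 K$
$m{\left(X,P \right)} = \frac{2 P}{149 + X}$
$L{\left(Z,x \right)} = 5 x$
$I = - \frac{600}{157}$ ($I = - 8 \frac{2 \left(\left(-63 + 7 \cdot 10\right) - -68\right)}{149 + 165} = - 8 \frac{2 \left(\left(-63 + 70\right) + 68\right)}{314} = - 8 \cdot 2 \left(7 + 68\right) \frac{1}{314} = - 8 \cdot 2 \cdot 75 \cdot \frac{1}{314} = \left(-8\right) \frac{75}{157} = - \frac{600}{157} \approx -3.8217$)
$I - L{\left(194,-181 \right)} = - \frac{600}{157} - 5 \left(-181\right) = - \frac{600}{157} - -905 = - \frac{600}{157} + 905 = \frac{141485}{157}$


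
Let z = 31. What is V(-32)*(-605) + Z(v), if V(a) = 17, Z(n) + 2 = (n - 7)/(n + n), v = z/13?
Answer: -318927/31 ≈ -10288.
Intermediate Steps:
v = 31/13 ≈ 2.3846
Z(n) = -2 + (-7 + n)/(2*n) (Z(n) = -2 + (n - 7)/(n + n) = -2 + (-7 + n)/((2*n)) = -2 + (-7 + n)*(1/(2*n)) = -2 + (-7 + n)/(2*n))
V(-32)*(-605) + Z(v) = 17*(-605) + (-7 - 3*31/13)/(2*(31/13)) = -10285 + (1/2)*(13/31)*(-7 - 93/13) = -10285 + (1/2)*(13/31)*(-184/13) = -10285 - 92/31 = -318927/31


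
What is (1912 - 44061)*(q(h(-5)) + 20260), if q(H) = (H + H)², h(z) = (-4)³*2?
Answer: -3616215604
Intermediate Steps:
h(z) = -128 (h(z) = -64*2 = -128)
q(H) = 4*H² (q(H) = (2*H)² = 4*H²)
(1912 - 44061)*(q(h(-5)) + 20260) = (1912 - 44061)*(4*(-128)² + 20260) = -42149*(4*16384 + 20260) = -42149*(65536 + 20260) = -42149*85796 = -3616215604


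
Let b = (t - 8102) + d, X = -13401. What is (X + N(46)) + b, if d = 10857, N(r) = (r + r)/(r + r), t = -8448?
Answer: -19093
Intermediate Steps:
N(r) = 1 (N(r) = (2*r)/((2*r)) = (2*r)*(1/(2*r)) = 1)
b = -5693 (b = (-8448 - 8102) + 10857 = -16550 + 10857 = -5693)
(X + N(46)) + b = (-13401 + 1) - 5693 = -13400 - 5693 = -19093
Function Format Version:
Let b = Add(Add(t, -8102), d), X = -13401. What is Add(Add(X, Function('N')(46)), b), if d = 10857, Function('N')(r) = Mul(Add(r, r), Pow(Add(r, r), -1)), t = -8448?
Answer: -19093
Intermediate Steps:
Function('N')(r) = 1 (Function('N')(r) = Mul(Mul(2, r), Pow(Mul(2, r), -1)) = Mul(Mul(2, r), Mul(Rational(1, 2), Pow(r, -1))) = 1)
b = -5693 (b = Add(Add(-8448, -8102), 10857) = Add(-16550, 10857) = -5693)
Add(Add(X, Function('N')(46)), b) = Add(Add(-13401, 1), -5693) = Add(-13400, -5693) = -19093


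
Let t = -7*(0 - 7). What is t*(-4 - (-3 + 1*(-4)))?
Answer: 147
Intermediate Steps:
t = 49 (t = -7*(-7) = 49)
t*(-4 - (-3 + 1*(-4))) = 49*(-4 - (-3 + 1*(-4))) = 49*(-4 - (-3 - 4)) = 49*(-4 - 1*(-7)) = 49*(-4 + 7) = 49*3 = 147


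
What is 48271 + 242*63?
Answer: 63517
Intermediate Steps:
48271 + 242*63 = 48271 + 15246 = 63517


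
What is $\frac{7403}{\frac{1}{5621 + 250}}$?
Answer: $43463013$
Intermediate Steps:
$\frac{7403}{\frac{1}{5621 + 250}} = \frac{7403}{\frac{1}{5871}} = 7403 \frac{1}{\frac{1}{5871}} = 7403 \cdot 5871 = 43463013$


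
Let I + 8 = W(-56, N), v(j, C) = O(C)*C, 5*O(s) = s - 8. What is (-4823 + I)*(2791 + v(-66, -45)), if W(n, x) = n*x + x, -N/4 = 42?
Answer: 14408612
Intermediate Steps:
O(s) = -8/5 + s/5 (O(s) = (s - 8)/5 = (-8 + s)/5 = -8/5 + s/5)
N = -168 (N = -4*42 = -168)
v(j, C) = C*(-8/5 + C/5) (v(j, C) = (-8/5 + C/5)*C = C*(-8/5 + C/5))
W(n, x) = x + n*x
I = 9232 (I = -8 - 168*(1 - 56) = -8 - 168*(-55) = -8 + 9240 = 9232)
(-4823 + I)*(2791 + v(-66, -45)) = (-4823 + 9232)*(2791 + (1/5)*(-45)*(-8 - 45)) = 4409*(2791 + (1/5)*(-45)*(-53)) = 4409*(2791 + 477) = 4409*3268 = 14408612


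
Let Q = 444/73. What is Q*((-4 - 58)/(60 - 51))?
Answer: -9176/219 ≈ -41.900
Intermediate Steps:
Q = 444/73 (Q = 444*(1/73) = 444/73 ≈ 6.0822)
Q*((-4 - 58)/(60 - 51)) = 444*((-4 - 58)/(60 - 51))/73 = 444*(-62/9)/73 = 444*(-62*⅑)/73 = (444/73)*(-62/9) = -9176/219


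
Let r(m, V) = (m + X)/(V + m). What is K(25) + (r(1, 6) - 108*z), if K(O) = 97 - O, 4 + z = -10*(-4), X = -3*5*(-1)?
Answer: -26696/7 ≈ -3813.7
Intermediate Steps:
X = 15 (X = -15*(-1) = 15)
z = 36 (z = -4 - 10*(-4) = -4 + 40 = 36)
r(m, V) = (15 + m)/(V + m) (r(m, V) = (m + 15)/(V + m) = (15 + m)/(V + m))
K(25) + (r(1, 6) - 108*z) = (97 - 1*25) + ((15 + 1)/(6 + 1) - 108*36) = (97 - 25) + (16/7 - 3888) = 72 + ((⅐)*16 - 3888) = 72 + (16/7 - 3888) = 72 - 27200/7 = -26696/7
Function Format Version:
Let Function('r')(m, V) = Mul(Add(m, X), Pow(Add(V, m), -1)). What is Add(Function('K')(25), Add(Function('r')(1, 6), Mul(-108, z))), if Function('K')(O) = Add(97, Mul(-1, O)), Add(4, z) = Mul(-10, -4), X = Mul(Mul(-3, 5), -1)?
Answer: Rational(-26696, 7) ≈ -3813.7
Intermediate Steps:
X = 15 (X = Mul(-15, -1) = 15)
z = 36 (z = Add(-4, Mul(-10, -4)) = Add(-4, 40) = 36)
Function('r')(m, V) = Mul(Pow(Add(V, m), -1), Add(15, m)) (Function('r')(m, V) = Mul(Add(m, 15), Pow(Add(V, m), -1)) = Mul(Add(15, m), Pow(Add(V, m), -1)) = Mul(Pow(Add(V, m), -1), Add(15, m)))
Add(Function('K')(25), Add(Function('r')(1, 6), Mul(-108, z))) = Add(Add(97, Mul(-1, 25)), Add(Mul(Pow(Add(6, 1), -1), Add(15, 1)), Mul(-108, 36))) = Add(Add(97, -25), Add(Mul(Pow(7, -1), 16), -3888)) = Add(72, Add(Mul(Rational(1, 7), 16), -3888)) = Add(72, Add(Rational(16, 7), -3888)) = Add(72, Rational(-27200, 7)) = Rational(-26696, 7)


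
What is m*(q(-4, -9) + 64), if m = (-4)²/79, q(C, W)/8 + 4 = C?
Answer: 0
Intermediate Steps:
q(C, W) = -32 + 8*C
m = 16/79 (m = 16*(1/79) = 16/79 ≈ 0.20253)
m*(q(-4, -9) + 64) = 16*((-32 + 8*(-4)) + 64)/79 = 16*((-32 - 32) + 64)/79 = 16*(-64 + 64)/79 = (16/79)*0 = 0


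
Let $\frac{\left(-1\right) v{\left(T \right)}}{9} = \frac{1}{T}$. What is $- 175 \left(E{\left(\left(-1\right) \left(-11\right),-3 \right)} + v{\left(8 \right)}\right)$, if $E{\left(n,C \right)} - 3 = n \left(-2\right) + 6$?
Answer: $\frac{19775}{8} \approx 2471.9$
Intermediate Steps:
$E{\left(n,C \right)} = 9 - 2 n$ ($E{\left(n,C \right)} = 3 + \left(n \left(-2\right) + 6\right) = 3 - \left(-6 + 2 n\right) = 9 - 2 n$)
$v{\left(T \right)} = - \frac{9}{T}$
$- 175 \left(E{\left(\left(-1\right) \left(-11\right),-3 \right)} + v{\left(8 \right)}\right) = - 175 \left(\left(9 - 2 \left(\left(-1\right) \left(-11\right)\right)\right) - \frac{9}{8}\right) = - 175 \left(\left(9 - 22\right) - \frac{9}{8}\right) = - 175 \left(-13 - \frac{9}{8}\right) = \left(-175\right) \left(- \frac{113}{8}\right) = \frac{19775}{8}$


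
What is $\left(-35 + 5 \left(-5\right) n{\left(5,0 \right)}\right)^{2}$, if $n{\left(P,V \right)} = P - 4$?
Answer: $3600$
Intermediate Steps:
$n{\left(P,V \right)} = -4 + P$
$\left(-35 + 5 \left(-5\right) n{\left(5,0 \right)}\right)^{2} = \left(-35 + 5 \left(-5\right) \left(-4 + 5\right)\right)^{2} = \left(-35 - 25\right)^{2} = \left(-60\right)^{2} = 3600$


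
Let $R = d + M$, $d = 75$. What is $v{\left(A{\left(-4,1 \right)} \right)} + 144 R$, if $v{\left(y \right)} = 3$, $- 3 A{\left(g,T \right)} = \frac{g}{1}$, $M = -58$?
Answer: $2451$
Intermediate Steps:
$A{\left(g,T \right)} = - \frac{g}{3}$ ($A{\left(g,T \right)} = - \frac{g 1^{-1}}{3} = - \frac{g 1}{3} = - \frac{g}{3}$)
$R = 17$ ($R = 75 - 58 = 17$)
$v{\left(A{\left(-4,1 \right)} \right)} + 144 R = 3 + 144 \cdot 17 = 3 + 2448 = 2451$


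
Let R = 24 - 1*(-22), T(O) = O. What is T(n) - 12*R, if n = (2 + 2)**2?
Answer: -536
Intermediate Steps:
n = 16 (n = 4**2 = 16)
R = 46 (R = 24 + 22 = 46)
T(n) - 12*R = 16 - 12*46 = 16 - 552 = -536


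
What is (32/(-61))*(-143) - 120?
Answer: -2744/61 ≈ -44.984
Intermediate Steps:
(32/(-61))*(-143) - 120 = (32*(-1/61))*(-143) - 120 = -32/61*(-143) - 120 = 4576/61 - 120 = -2744/61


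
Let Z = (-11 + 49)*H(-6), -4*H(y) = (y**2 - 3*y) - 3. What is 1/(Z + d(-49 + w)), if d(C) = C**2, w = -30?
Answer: 2/11513 ≈ 0.00017372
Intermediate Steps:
H(y) = 3/4 - y**2/4 + 3*y/4 (H(y) = -((y**2 - 3*y) - 3)/4 = -(-3 + y**2 - 3*y)/4 = 3/4 - y**2/4 + 3*y/4)
Z = -969/2 (Z = (-11 + 49)*(3/4 - 1/4*(-6)**2 + (3/4)*(-6)) = 38*(3/4 - 1/4*36 - 9/2) = 38*(3/4 - 9 - 9/2) = 38*(-51/4) = -969/2 ≈ -484.50)
1/(Z + d(-49 + w)) = 1/(-969/2 + (-49 - 30)**2) = 1/(-969/2 + (-79)**2) = 1/(-969/2 + 6241) = 1/(11513/2) = 2/11513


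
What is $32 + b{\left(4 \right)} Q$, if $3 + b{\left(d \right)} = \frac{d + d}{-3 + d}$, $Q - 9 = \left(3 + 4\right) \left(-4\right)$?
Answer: $-63$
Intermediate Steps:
$Q = -19$ ($Q = 9 + \left(3 + 4\right) \left(-4\right) = 9 + 7 \left(-4\right) = 9 - 28 = -19$)
$b{\left(d \right)} = -3 + \frac{2 d}{-3 + d}$ ($b{\left(d \right)} = -3 + \frac{d + d}{-3 + d} = -3 + \frac{2 d}{-3 + d}$)
$32 + b{\left(4 \right)} Q = 32 + \frac{9 - 4}{-3 + 4} \left(-19\right) = 32 + \frac{9 - 4}{1} \left(-19\right) = 32 + 1 \cdot 5 \left(-19\right) = 32 + 5 \left(-19\right) = 32 - 95 = -63$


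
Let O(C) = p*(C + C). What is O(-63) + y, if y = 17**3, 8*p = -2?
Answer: 9889/2 ≈ 4944.5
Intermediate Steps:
p = -1/4 (p = (1/8)*(-2) = -1/4 ≈ -0.25000)
O(C) = -C/2 (O(C) = -(C + C)/4 = -C/2)
y = 4913
O(-63) + y = -1/2*(-63) + 4913 = 63/2 + 4913 = 9889/2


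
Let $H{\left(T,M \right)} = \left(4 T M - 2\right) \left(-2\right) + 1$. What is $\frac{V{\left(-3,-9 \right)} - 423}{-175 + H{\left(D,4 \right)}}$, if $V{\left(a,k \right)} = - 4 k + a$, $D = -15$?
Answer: $- \frac{39}{31} \approx -1.2581$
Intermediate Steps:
$V{\left(a,k \right)} = a - 4 k$
$H{\left(T,M \right)} = 5 - 8 M T$ ($H{\left(T,M \right)} = \left(4 M T - 2\right) \left(-2\right) + 1 = \left(-2 + 4 M T\right) \left(-2\right) + 1 = \left(4 - 8 M T\right) + 1 = 5 - 8 M T$)
$\frac{V{\left(-3,-9 \right)} - 423}{-175 + H{\left(D,4 \right)}} = \frac{\left(-3 - -36\right) - 423}{-175 - \left(-5 + 32 \left(-15\right)\right)} = \frac{\left(-3 + 36\right) - 423}{-175 + \left(5 + 480\right)} = \frac{33 - 423}{-175 + 485} = - \frac{390}{310} = \left(-390\right) \frac{1}{310} = - \frac{39}{31}$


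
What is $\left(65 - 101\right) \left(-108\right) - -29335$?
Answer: $33223$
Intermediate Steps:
$\left(65 - 101\right) \left(-108\right) - -29335 = \left(-36\right) \left(-108\right) + 29335 = 3888 + 29335 = 33223$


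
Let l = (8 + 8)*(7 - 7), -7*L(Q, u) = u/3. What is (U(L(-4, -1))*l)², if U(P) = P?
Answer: 0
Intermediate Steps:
L(Q, u) = -u/21 (L(Q, u) = -u/(7*3) = -u/21)
l = 0 (l = 16*0 = 0)
(U(L(-4, -1))*l)² = (-1/21*(-1)*0)² = ((1/21)*0)² = 0² = 0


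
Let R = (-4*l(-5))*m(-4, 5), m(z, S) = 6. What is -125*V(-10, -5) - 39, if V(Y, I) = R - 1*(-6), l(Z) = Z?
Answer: -15789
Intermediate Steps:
R = 120 (R = -4*(-5)*6 = 20*6 = 120)
V(Y, I) = 126 (V(Y, I) = 120 - 1*(-6) = 120 + 6 = 126)
-125*V(-10, -5) - 39 = -125*126 - 39 = -15750 - 39 = -15789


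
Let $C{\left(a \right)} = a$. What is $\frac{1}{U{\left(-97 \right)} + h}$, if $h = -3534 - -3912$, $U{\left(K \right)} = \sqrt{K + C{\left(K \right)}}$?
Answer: $\frac{189}{71539} - \frac{i \sqrt{194}}{143078} \approx 0.0026419 - 9.7348 \cdot 10^{-5} i$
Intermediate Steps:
$U{\left(K \right)} = \sqrt{2} \sqrt{K}$ ($U{\left(K \right)} = \sqrt{K + K} = \sqrt{2 K} = \sqrt{2} \sqrt{K}$)
$h = 378$ ($h = -3534 + 3912 = 378$)
$\frac{1}{U{\left(-97 \right)} + h} = \frac{1}{\sqrt{2} \sqrt{-97} + 378} = \frac{1}{\sqrt{2} i \sqrt{97} + 378} = \frac{1}{i \sqrt{194} + 378} = \frac{1}{378 + i \sqrt{194}}$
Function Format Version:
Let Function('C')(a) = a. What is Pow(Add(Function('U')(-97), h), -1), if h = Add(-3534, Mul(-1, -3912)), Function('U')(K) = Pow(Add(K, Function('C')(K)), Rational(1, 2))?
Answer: Add(Rational(189, 71539), Mul(Rational(-1, 143078), I, Pow(194, Rational(1, 2)))) ≈ Add(0.0026419, Mul(-9.7348e-5, I))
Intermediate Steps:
Function('U')(K) = Mul(Pow(2, Rational(1, 2)), Pow(K, Rational(1, 2))) (Function('U')(K) = Pow(Add(K, K), Rational(1, 2)) = Pow(Mul(2, K), Rational(1, 2)) = Mul(Pow(2, Rational(1, 2)), Pow(K, Rational(1, 2))))
h = 378 (h = Add(-3534, 3912) = 378)
Pow(Add(Function('U')(-97), h), -1) = Pow(Add(Mul(Pow(2, Rational(1, 2)), Pow(-97, Rational(1, 2))), 378), -1) = Pow(Add(Mul(Pow(2, Rational(1, 2)), Mul(I, Pow(97, Rational(1, 2)))), 378), -1) = Pow(Add(Mul(I, Pow(194, Rational(1, 2))), 378), -1) = Pow(Add(378, Mul(I, Pow(194, Rational(1, 2)))), -1)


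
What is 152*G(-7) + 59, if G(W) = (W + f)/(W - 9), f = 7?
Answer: 59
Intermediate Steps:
G(W) = (7 + W)/(-9 + W) (G(W) = (W + 7)/(W - 9) = (7 + W)/(-9 + W))
152*G(-7) + 59 = 152*((7 - 7)/(-9 - 7)) + 59 = 152*(0/(-16)) + 59 = 152*(-1/16*0) + 59 = 152*0 + 59 = 0 + 59 = 59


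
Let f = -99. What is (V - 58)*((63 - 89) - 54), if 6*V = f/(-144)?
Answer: 27785/6 ≈ 4630.8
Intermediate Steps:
V = 11/96 (V = (-99/(-144))/6 = (-99*(-1/144))/6 = (⅙)*(11/16) = 11/96 ≈ 0.11458)
(V - 58)*((63 - 89) - 54) = (11/96 - 58)*((63 - 89) - 54) = -5557*(-26 - 54)/96 = -5557/96*(-80) = 27785/6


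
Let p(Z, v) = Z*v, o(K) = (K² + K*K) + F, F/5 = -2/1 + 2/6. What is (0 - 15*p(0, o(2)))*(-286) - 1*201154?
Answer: -201154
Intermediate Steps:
F = -25/3 (F = 5*(-2/1 + 2/6) = 5*(-2*1 + 2*(⅙)) = 5*(-2 + ⅓) = 5*(-5/3) = -25/3 ≈ -8.3333)
o(K) = -25/3 + 2*K² (o(K) = (K² + K*K) - 25/3 = (K² + K²) - 25/3 = 2*K² - 25/3 = -25/3 + 2*K²)
(0 - 15*p(0, o(2)))*(-286) - 1*201154 = (0 - 0*(-25/3 + 2*2²))*(-286) - 1*201154 = (0 - 0*(-25/3 + 2*4))*(-286) - 201154 = (0 - 0*(-25/3 + 8))*(-286) - 201154 = (0 - 0*(-1)/3)*(-286) - 201154 = (0 - 15*0)*(-286) - 201154 = (0 + 0)*(-286) - 201154 = 0*(-286) - 201154 = 0 - 201154 = -201154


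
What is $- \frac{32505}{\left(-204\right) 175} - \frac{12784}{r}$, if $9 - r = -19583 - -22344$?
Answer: $\frac{284293}{51170} \approx 5.5559$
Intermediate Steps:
$r = -2752$ ($r = 9 - \left(-19583 - -22344\right) = 9 - \left(-19583 + 22344\right) = 9 - 2761 = -2752$)
$- \frac{32505}{\left(-204\right) 175} - \frac{12784}{r} = - \frac{32505}{\left(-204\right) 175} - \frac{12784}{-2752} = - \frac{32505}{-35700} - - \frac{799}{172} = \left(-32505\right) \left(- \frac{1}{35700}\right) + \frac{799}{172} = \frac{2167}{2380} + \frac{799}{172} = \frac{284293}{51170}$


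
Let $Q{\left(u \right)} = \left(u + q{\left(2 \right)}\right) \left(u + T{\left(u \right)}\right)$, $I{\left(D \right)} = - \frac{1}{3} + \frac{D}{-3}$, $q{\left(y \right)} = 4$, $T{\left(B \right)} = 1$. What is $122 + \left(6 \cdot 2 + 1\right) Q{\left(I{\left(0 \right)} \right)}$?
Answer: $\frac{1384}{9} \approx 153.78$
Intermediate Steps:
$I{\left(D \right)} = - \frac{1}{3} - \frac{D}{3}$ ($I{\left(D \right)} = \left(-1\right) \frac{1}{3} + D \left(- \frac{1}{3}\right) = - \frac{1}{3} - \frac{D}{3}$)
$Q{\left(u \right)} = \left(1 + u\right) \left(4 + u\right)$ ($Q{\left(u \right)} = \left(u + 4\right) \left(u + 1\right) = \left(4 + u\right) \left(1 + u\right) = \left(1 + u\right) \left(4 + u\right)$)
$122 + \left(6 \cdot 2 + 1\right) Q{\left(I{\left(0 \right)} \right)} = 122 + \left(6 \cdot 2 + 1\right) \left(4 + \left(- \frac{1}{3} - 0\right)^{2} + 5 \left(- \frac{1}{3} - 0\right)\right) = 122 + \left(12 + 1\right) \left(4 + \left(- \frac{1}{3} + 0\right)^{2} + 5 \left(- \frac{1}{3} + 0\right)\right) = 122 + 13 \left(4 + \left(- \frac{1}{3}\right)^{2} + 5 \left(- \frac{1}{3}\right)\right) = 122 + 13 \left(4 + \frac{1}{9} - \frac{5}{3}\right) = 122 + 13 \cdot \frac{22}{9} = 122 + \frac{286}{9} = \frac{1384}{9}$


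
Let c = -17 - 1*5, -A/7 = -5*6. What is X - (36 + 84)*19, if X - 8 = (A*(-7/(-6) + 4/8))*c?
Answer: -9972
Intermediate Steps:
A = 210 (A = -(-35)*6 = -7*(-30) = 210)
c = -22 (c = -17 - 5 = -22)
X = -7692 (X = 8 + (210*(-7/(-6) + 4/8))*(-22) = 8 + (210*(-7*(-1/6) + 4*(1/8)))*(-22) = 8 + (210*(7/6 + 1/2))*(-22) = 8 + (210*(5/3))*(-22) = 8 + 350*(-22) = 8 - 7700 = -7692)
X - (36 + 84)*19 = -7692 - (36 + 84)*19 = -7692 - 120*19 = -7692 - 1*2280 = -7692 - 2280 = -9972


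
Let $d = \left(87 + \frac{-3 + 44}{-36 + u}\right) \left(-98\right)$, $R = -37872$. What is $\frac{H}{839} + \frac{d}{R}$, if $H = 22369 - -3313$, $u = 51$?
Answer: $\frac{3675025343}{119154780} \approx 30.842$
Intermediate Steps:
$H = 25682$ ($H = 22369 + 3313 = 25682$)
$d = - \frac{131908}{15}$ ($d = \left(87 + \frac{-3 + 44}{-36 + 51}\right) \left(-98\right) = \left(87 + \frac{41}{15}\right) \left(-98\right) = \frac{1346}{15} \left(-98\right) = - \frac{131908}{15} \approx -8793.9$)
$\frac{H}{839} + \frac{d}{R} = \frac{25682}{839} - \frac{131908}{15 \left(-37872\right)} = 25682 \cdot \frac{1}{839} - - \frac{32977}{142020} = \frac{25682}{839} + \frac{32977}{142020} = \frac{3675025343}{119154780}$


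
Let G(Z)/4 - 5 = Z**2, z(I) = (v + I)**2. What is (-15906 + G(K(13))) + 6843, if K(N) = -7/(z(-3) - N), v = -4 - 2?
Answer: -10453659/1156 ≈ -9043.0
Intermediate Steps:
v = -6
z(I) = (-6 + I)**2
K(N) = -7/(81 - N) (K(N) = -7/((-6 - 3)**2 - N) = -7/((-9)**2 - N) = -7/(81 - N))
G(Z) = 20 + 4*Z**2
(-15906 + G(K(13))) + 6843 = (-15906 + (20 + 4*(7/(-81 + 13))**2)) + 6843 = (-15906 + (20 + 4*(7/(-68))**2)) + 6843 = (-15906 + (20 + 4*(7*(-1/68))**2)) + 6843 = (-15906 + (20 + 4*(-7/68)**2)) + 6843 = (-15906 + (20 + 4*(49/4624))) + 6843 = (-15906 + (20 + 49/1156)) + 6843 = (-15906 + 23169/1156) + 6843 = -18364167/1156 + 6843 = -10453659/1156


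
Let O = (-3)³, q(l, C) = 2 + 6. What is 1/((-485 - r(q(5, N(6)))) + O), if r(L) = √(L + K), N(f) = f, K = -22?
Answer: I/(√14 - 512*I) ≈ -0.001953 + 1.4273e-5*I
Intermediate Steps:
q(l, C) = 8
r(L) = √(-22 + L) (r(L) = √(L - 22) = √(-22 + L))
O = -27
1/((-485 - r(q(5, N(6)))) + O) = 1/((-485 - √(-22 + 8)) - 27) = 1/((-485 - √(-14)) - 27) = 1/((-485 - I*√14) - 27) = 1/(-512 - I*√14)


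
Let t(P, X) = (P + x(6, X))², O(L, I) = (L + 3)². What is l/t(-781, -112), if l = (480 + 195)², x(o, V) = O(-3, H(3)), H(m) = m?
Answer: 455625/609961 ≈ 0.74697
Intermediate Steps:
O(L, I) = (3 + L)²
x(o, V) = 0 (x(o, V) = (3 - 3)² = 0² = 0)
l = 455625 (l = 675² = 455625)
t(P, X) = P² (t(P, X) = (P + 0)² = P²)
l/t(-781, -112) = 455625/((-781)²) = 455625/609961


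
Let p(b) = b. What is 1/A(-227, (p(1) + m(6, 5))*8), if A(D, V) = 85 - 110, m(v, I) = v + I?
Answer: -1/25 ≈ -0.040000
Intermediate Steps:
m(v, I) = I + v
A(D, V) = -25
1/A(-227, (p(1) + m(6, 5))*8) = 1/(-25) = -1/25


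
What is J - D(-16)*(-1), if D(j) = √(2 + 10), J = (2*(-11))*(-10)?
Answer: 220 + 2*√3 ≈ 223.46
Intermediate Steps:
J = 220 (J = -22*(-10) = 220)
D(j) = 2*√3 (D(j) = √12 = 2*√3)
J - D(-16)*(-1) = 220 - 2*√3*(-1) = 220 - (-2)*√3 = 220 + 2*√3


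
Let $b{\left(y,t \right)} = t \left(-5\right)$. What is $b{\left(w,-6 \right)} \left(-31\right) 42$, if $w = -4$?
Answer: $-39060$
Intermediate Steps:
$b{\left(y,t \right)} = - 5 t$
$b{\left(w,-6 \right)} \left(-31\right) 42 = \left(-5\right) \left(-6\right) \left(-31\right) 42 = 30 \left(-31\right) 42 = \left(-930\right) 42 = -39060$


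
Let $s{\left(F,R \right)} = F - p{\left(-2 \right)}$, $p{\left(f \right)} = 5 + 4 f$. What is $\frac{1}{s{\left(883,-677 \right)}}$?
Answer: $\frac{1}{886} \approx 0.0011287$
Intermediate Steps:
$s{\left(F,R \right)} = 3 + F$ ($s{\left(F,R \right)} = F - \left(5 + 4 \left(-2\right)\right) = F - \left(5 - 8\right) = F - -3 = F + 3 = 3 + F$)
$\frac{1}{s{\left(883,-677 \right)}} = \frac{1}{3 + 883} = \frac{1}{886}$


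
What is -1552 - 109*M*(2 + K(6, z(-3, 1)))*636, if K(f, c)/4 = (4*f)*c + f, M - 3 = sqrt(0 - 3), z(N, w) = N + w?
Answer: 34521800 + 11507784*I*sqrt(3) ≈ 3.4522e+7 + 1.9932e+7*I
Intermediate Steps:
M = 3 + I*sqrt(3) (M = 3 + sqrt(0 - 3) = 3 + sqrt(-3) = 3 + I*sqrt(3) ≈ 3.0 + 1.732*I)
K(f, c) = 4*f + 16*c*f (K(f, c) = 4*((4*f)*c + f) = 4*(4*c*f + f) = 4*(f + 4*c*f) = 4*f + 16*c*f)
-1552 - 109*M*(2 + K(6, z(-3, 1)))*636 = -1552 - 109*(3 + I*sqrt(3))*(2 + 4*6*(1 + 4*(-3 + 1)))*636 = -1552 - 109*(3 + I*sqrt(3))*(2 + 4*6*(1 + 4*(-2)))*636 = -1552 - 109*(3 + I*sqrt(3))*(2 + 4*6*(1 - 8))*636 = -1552 - 109*(3 + I*sqrt(3))*(2 + 4*6*(-7))*636 = -1552 - 109*(3 + I*sqrt(3))*(2 - 168)*636 = -1552 - 109*(3 + I*sqrt(3))*(-166)*636 = -1552 - 109*(-498 - 166*I*sqrt(3))*636 = -1552 + (54282 + 18094*I*sqrt(3))*636 = -1552 + (34523352 + 11507784*I*sqrt(3)) = 34521800 + 11507784*I*sqrt(3)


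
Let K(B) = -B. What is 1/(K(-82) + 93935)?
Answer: 1/94017 ≈ 1.0636e-5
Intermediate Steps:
1/(K(-82) + 93935) = 1/(-1*(-82) + 93935) = 1/(82 + 93935) = 1/94017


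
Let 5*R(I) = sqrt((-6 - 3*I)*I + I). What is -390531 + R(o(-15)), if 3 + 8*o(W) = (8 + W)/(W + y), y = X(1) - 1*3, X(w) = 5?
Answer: -390531 + 2*sqrt(53)/65 ≈ -3.9053e+5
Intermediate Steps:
y = 2 (y = 5 - 1*3 = 5 - 3 = 2)
o(W) = -3/8 + (8 + W)/(8*(2 + W)) (o(W) = -3/8 + ((8 + W)/(W + 2))/8 = -3/8 + ((8 + W)/(2 + W))/8 = -3/8 + (8 + W)/(8*(2 + W)))
R(I) = sqrt(I + I*(-6 - 3*I))/5 (R(I) = sqrt((-6 - 3*I)*I + I)/5 = sqrt(I*(-6 - 3*I) + I)/5 = sqrt(I + I*(-6 - 3*I))/5)
-390531 + R(o(-15)) = -390531 + sqrt(-(1 - 1*(-15))/(4*(2 - 15))*(5 + 3*((1 - 1*(-15))/(4*(2 - 15)))))/5 = -390531 + sqrt(-(1/4)*(1 + 15)/(-13)*(5 + 3*((1/4)*(1 + 15)/(-13))))/5 = -390531 + sqrt(-(1/4)*(-1/13)*16*(5 + 3*((1/4)*(-1/13)*16)))/5 = -390531 + sqrt(-1*(-4/13)*(5 + 3*(-4/13)))/5 = -390531 + sqrt(-1*(-4/13)*(5 - 12/13))/5 = -390531 + sqrt(-1*(-4/13)*53/13)/5 = -390531 + sqrt(212/169)/5 = -390531 + (2*sqrt(53)/13)/5 = -390531 + 2*sqrt(53)/65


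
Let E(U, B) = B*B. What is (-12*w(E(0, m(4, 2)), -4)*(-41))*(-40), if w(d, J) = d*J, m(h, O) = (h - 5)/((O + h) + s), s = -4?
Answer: 19680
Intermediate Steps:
m(h, O) = (-5 + h)/(-4 + O + h) (m(h, O) = (h - 5)/((O + h) - 4) = (-5 + h)/(-4 + O + h))
E(U, B) = B²
w(d, J) = J*d
(-12*w(E(0, m(4, 2)), -4)*(-41))*(-40) = (-(-48)*((-5 + 4)/(-4 + 2 + 4))²*(-41))*(-40) = (-(-48)*(-1/2)²*(-41))*(-40) = (-(-48)*((½)*(-1))²*(-41))*(-40) = (-(-48)*(-½)²*(-41))*(-40) = (-(-48)/4*(-41))*(-40) = (-12*(-1)*(-41))*(-40) = (12*(-41))*(-40) = -492*(-40) = 19680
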